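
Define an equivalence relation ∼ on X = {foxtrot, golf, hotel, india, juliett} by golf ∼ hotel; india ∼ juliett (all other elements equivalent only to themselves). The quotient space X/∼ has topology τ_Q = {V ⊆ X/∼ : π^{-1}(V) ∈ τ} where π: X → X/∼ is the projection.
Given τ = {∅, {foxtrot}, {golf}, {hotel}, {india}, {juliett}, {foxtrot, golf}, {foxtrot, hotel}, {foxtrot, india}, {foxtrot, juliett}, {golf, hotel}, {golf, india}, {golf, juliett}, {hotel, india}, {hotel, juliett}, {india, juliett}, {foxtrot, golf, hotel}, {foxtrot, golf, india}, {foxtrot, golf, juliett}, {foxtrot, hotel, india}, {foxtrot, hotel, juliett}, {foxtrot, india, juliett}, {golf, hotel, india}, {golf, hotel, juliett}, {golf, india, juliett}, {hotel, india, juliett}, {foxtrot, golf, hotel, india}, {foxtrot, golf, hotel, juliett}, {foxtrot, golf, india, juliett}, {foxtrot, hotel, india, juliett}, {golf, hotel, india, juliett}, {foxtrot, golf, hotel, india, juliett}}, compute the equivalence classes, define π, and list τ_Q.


X/∼ = {[foxtrot], [golf=hotel], [india=juliett]}; |τ_Q| = 8.

Equivalence classes: [foxtrot], [golf=hotel], [india=juliett].
Quotient map π: X → X/∼ sends foxtrot ↦ [foxtrot], golf ↦ [golf=hotel], hotel ↦ [golf=hotel], india ↦ [india=juliett], juliett ↦ [india=juliett].
For each subset V ⊆ X/∼, compute π^{-1}(V) ⊆ X and check whether π^{-1}(V) ∈ τ. V is open in τ_Q iff π^{-1}(V) ∈ τ.
  V = {}: π^{-1}(V) = ∅ ∈ τ ✓.
  V = {[foxtrot]}: π^{-1}(V) = {foxtrot} ∈ τ ✓.
  V = {[golf=hotel]}: π^{-1}(V) = {golf, hotel} ∈ τ ✓.
  V = {[foxtrot], [golf=hotel]}: π^{-1}(V) = {foxtrot, golf, hotel} ∈ τ ✓.
  V = {[india=juliett]}: π^{-1}(V) = {india, juliett} ∈ τ ✓.
  V = {[foxtrot], [india=juliett]}: π^{-1}(V) = {foxtrot, india, juliett} ∈ τ ✓.
  V = {[golf=hotel], [india=juliett]}: π^{-1}(V) = {golf, hotel, india, juliett} ∈ τ ✓.
  V = {[foxtrot], [golf=hotel], [india=juliett]}: π^{-1}(V) = {foxtrot, golf, hotel, india, juliett} ∈ τ ✓.
Open sets in the quotient: τ_Q = {{}, {[foxtrot]}, {[golf=hotel]}, {[foxtrot], [golf=hotel]}, {[india=juliett]}, {[foxtrot], [india=juliett]}, {[golf=hotel], [india=juliett]}, {[foxtrot], [golf=hotel], [india=juliett]}} (8 elements).


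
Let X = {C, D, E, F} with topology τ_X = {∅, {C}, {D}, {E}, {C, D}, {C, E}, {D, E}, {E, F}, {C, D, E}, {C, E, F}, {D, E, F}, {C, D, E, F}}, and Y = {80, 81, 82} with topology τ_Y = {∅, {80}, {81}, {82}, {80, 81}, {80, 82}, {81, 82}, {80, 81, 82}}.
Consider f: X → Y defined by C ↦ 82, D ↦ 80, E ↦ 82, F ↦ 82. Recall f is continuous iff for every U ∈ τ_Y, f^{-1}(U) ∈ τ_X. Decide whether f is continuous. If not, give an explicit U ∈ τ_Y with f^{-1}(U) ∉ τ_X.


f IS continuous.

Compute f^{-1}(U) for each U ∈ τ_Y:
  U = ∅: f^{-1}(U) = ∅ ∈ τ_X ✓.
  U = {80}: f^{-1}(U) = {D} ∈ τ_X ✓.
  U = {81}: f^{-1}(U) = ∅ ∈ τ_X ✓.
  U = {82}: f^{-1}(U) = {C, E, F} ∈ τ_X ✓.
  U = {80, 81}: f^{-1}(U) = {D} ∈ τ_X ✓.
  U = {80, 82}: f^{-1}(U) = {C, D, E, F} ∈ τ_X ✓.
  U = {81, 82}: f^{-1}(U) = {C, E, F} ∈ τ_X ✓.
  U = {80, 81, 82}: f^{-1}(U) = {C, D, E, F} ∈ τ_X ✓.
Every preimage lies in τ_X, so f IS continuous.


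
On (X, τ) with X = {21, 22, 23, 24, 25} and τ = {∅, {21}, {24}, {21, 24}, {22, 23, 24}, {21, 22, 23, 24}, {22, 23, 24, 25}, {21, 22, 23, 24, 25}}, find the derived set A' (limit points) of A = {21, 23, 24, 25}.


A' = {22, 23, 25}

For each x ∈ X, list the open sets U ∈ τ with x ∈ U, then check whether U ∩ (A ∖ {x}) ≠ ∅ for every such U.
  x = 21: open {21} ∋ x has {21} ∩ (A ∖ {21}) = ∅, so x is NOT a limit point.
  x = 22: opens ∋ x are {22, 23, 24}, {21, 22, 23, 24}, {22, 23, 24, 25}, {21, 22, 23, 24, 25}; each meets A ∖ {22}, so x IS a limit point.
  x = 23: opens ∋ x are {22, 23, 24}, {21, 22, 23, 24}, {22, 23, 24, 25}, {21, 22, 23, 24, 25}; each meets A ∖ {23}, so x IS a limit point.
  x = 24: open {24} ∋ x has {24} ∩ (A ∖ {24}) = ∅, so x is NOT a limit point.
  x = 25: opens ∋ x are {22, 23, 24, 25}, {21, 22, 23, 24, 25}; each meets A ∖ {25}, so x IS a limit point.
Collecting: A' = {22, 23, 25}.


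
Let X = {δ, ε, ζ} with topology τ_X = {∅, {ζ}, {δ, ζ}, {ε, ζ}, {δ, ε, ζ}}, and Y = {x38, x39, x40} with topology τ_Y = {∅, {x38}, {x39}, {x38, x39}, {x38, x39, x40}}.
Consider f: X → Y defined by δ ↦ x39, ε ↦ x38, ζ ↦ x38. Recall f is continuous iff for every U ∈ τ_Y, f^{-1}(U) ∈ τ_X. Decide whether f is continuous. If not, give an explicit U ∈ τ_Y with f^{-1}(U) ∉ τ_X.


f is NOT continuous.

Compute f^{-1}(U) for each U ∈ τ_Y:
  U = ∅: f^{-1}(U) = ∅ ∈ τ_X ✓.
  U = {x38}: f^{-1}(U) = {ε, ζ} ∈ τ_X ✓.
  U = {x39}: f^{-1}(U) = {δ} ∉ τ_X ✗.
  U = {x38, x39}: f^{-1}(U) = {δ, ε, ζ} ∈ τ_X ✓.
  U = {x38, x39, x40}: f^{-1}(U) = {δ, ε, ζ} ∈ τ_X ✓.
Found U = {x39} with f^{-1}(U) = {δ} not in τ_X. Therefore f is NOT continuous.


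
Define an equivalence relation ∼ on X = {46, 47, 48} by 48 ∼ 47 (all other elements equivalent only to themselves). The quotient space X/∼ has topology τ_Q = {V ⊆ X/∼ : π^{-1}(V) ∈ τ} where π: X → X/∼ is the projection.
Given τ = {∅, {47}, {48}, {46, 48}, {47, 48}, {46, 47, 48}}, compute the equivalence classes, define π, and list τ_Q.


X/∼ = {[46], [47=48]}; |τ_Q| = 3.

Equivalence classes: [46], [47=48].
Quotient map π: X → X/∼ sends 46 ↦ [46], 47 ↦ [47=48], 48 ↦ [47=48].
For each subset V ⊆ X/∼, compute π^{-1}(V) ⊆ X and check whether π^{-1}(V) ∈ τ. V is open in τ_Q iff π^{-1}(V) ∈ τ.
  V = {}: π^{-1}(V) = ∅ ∈ τ ✓.
  V = {[46]}: π^{-1}(V) = {46} ∉ τ ✗.
  V = {[47=48]}: π^{-1}(V) = {47, 48} ∈ τ ✓.
  V = {[46], [47=48]}: π^{-1}(V) = {46, 47, 48} ∈ τ ✓.
Open sets in the quotient: τ_Q = {{}, {[47=48]}, {[46], [47=48]}} (3 elements).


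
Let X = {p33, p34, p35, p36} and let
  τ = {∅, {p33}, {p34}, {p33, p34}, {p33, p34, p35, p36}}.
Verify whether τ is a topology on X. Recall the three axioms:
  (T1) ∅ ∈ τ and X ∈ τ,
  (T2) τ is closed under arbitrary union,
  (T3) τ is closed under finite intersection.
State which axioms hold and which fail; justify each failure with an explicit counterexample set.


τ IS a topology on X.

Axiom (T1): ∅ ∈ τ? Yes; X ∈ τ? Yes.
Axiom (T2/T3): check pairwise unions and intersections of members of τ.
All pairwise intersections and unions checked — each lies in τ. Therefore τ satisfies (T1), (T2), (T3): it IS a topology on X.


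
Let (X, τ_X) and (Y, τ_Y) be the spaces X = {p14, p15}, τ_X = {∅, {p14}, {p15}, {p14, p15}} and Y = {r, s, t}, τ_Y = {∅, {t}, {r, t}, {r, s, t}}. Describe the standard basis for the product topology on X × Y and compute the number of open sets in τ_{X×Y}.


Basis B = {∅ × ∅, {p14} × {t}, {p15} × {t}, {p14} × {r, t}, {p14, p15} × {t}, {p15} × {r, t}, {p14} × {r, s, t}, {p15} × {r, s, t}, {p14, p15} × {r, t}, {p14, p15} × {r, s, t}}; |τ_{X×Y}| = 16.

Enumerate products U × V with U ∈ τ_X, V ∈ τ_Y (deduplicated):
  ∅ × ∅ = {} (∅)
  {p14} × {t} = {(p14,t)}
  {p15} × {t} = {(p15,t)}
  {p14} × {r, t} = {(p14,r), (p14,t)}
  {p14, p15} × {t} = {(p14,t), (p15,t)}
  {p15} × {r, t} = {(p15,r), (p15,t)}
  {p14} × {r, s, t} = {(p14,r), (p14,s), (p14,t)}
  {p15} × {r, s, t} = {(p15,r), (p15,s), (p15,t)}
  {p14, p15} × {r, t} = {(p14,r), (p14,t), (p15,r), (p15,t)}
  {p14, p15} × {r, s, t} = {(p14,r), (p14,s), (p14,t), (p15,r), (p15,s), (p15,t)}
These 10 distinct sets form the basis B.
Close under arbitrary unions to get τ_{X×Y}; counting gives |τ_{X×Y}| = 16.


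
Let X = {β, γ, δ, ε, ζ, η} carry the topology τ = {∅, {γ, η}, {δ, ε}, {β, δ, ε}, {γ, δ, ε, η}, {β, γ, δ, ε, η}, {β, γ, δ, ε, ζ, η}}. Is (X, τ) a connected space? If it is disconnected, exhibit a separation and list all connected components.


(X, τ) is connected.

Find clopen sets (U ∈ τ with X ∖ U ∈ τ):
  U = ∅, X ∖ U = {β, γ, δ, ε, ζ, η} — both open, so U is clopen.
  U = {β, γ, δ, ε, ζ, η}, X ∖ U = ∅ — both open, so U is clopen.
Only trivial clopens (∅ and X) exist, so (X, τ) is connected.
Compute connected components by grouping points that agree on all clopens:
  component: {β, γ, δ, ε, ζ, η}


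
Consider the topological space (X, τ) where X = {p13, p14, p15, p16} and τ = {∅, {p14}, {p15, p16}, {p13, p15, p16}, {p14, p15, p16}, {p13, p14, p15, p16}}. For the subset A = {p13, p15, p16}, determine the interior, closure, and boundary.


int(A) = {p13, p15, p16}, cl(A) = {p13, p15, p16}, ∂A = ∅.

Closed sets in (X, τ) are complements of opens:
  closed(X, τ) = {∅, {p13}, {p14}, {p13, p14}, {p13, p15, p16}, {p13, p14, p15, p16}}.
int(A) = ⋃ {U ∈ τ : U ⊆ A}. Opens contained in A: ∅, {p15, p16}, {p13, p15, p16}.
Taking the union of these: int(A) = {p13, p15, p16}.
cl(A) = ⋂ {C closed : A ⊆ C}. Closed sets containing A: {p13, p15, p16}, {p13, p14, p15, p16}.
Intersecting these: cl(A) = {p13, p15, p16}.
∂A = cl(A) ∖ int(A) = {p13, p15, p16} ∖ {p13, p15, p16} = ∅.


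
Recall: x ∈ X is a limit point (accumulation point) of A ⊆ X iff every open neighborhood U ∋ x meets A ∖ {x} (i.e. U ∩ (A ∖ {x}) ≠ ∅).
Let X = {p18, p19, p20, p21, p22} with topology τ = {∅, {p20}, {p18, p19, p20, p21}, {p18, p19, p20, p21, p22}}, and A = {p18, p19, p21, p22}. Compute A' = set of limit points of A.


A' = {p18, p19, p21, p22}

For each x ∈ X, list the open sets U ∈ τ with x ∈ U, then check whether U ∩ (A ∖ {x}) ≠ ∅ for every such U.
  x = p18: opens ∋ x are {p18, p19, p20, p21}, {p18, p19, p20, p21, p22}; each meets A ∖ {p18}, so x IS a limit point.
  x = p19: opens ∋ x are {p18, p19, p20, p21}, {p18, p19, p20, p21, p22}; each meets A ∖ {p19}, so x IS a limit point.
  x = p20: open {p20} ∋ x has {p20} ∩ (A ∖ {p20}) = ∅, so x is NOT a limit point.
  x = p21: opens ∋ x are {p18, p19, p20, p21}, {p18, p19, p20, p21, p22}; each meets A ∖ {p21}, so x IS a limit point.
  x = p22: opens ∋ x are {p18, p19, p20, p21, p22}; each meets A ∖ {p22}, so x IS a limit point.
Collecting: A' = {p18, p19, p21, p22}.


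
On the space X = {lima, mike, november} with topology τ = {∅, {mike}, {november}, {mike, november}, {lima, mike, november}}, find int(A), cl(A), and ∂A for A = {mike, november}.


int(A) = {mike, november}, cl(A) = {lima, mike, november}, ∂A = {lima}.

Closed sets in (X, τ) are complements of opens:
  closed(X, τ) = {∅, {lima}, {lima, mike}, {lima, november}, {lima, mike, november}}.
int(A) = ⋃ {U ∈ τ : U ⊆ A}. Opens contained in A: ∅, {mike}, {november}, {mike, november}.
Taking the union of these: int(A) = {mike, november}.
cl(A) = ⋂ {C closed : A ⊆ C}. Closed sets containing A: {lima, mike, november}.
Intersecting these: cl(A) = {lima, mike, november}.
∂A = cl(A) ∖ int(A) = {lima, mike, november} ∖ {mike, november} = {lima}.


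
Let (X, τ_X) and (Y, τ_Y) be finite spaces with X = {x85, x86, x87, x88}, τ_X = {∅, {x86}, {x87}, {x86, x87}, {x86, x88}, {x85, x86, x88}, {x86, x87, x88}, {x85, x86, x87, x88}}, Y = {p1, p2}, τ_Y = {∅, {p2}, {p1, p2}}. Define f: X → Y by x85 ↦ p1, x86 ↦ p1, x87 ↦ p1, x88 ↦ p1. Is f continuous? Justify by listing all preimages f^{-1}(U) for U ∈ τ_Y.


f IS continuous.

Compute f^{-1}(U) for each U ∈ τ_Y:
  U = ∅: f^{-1}(U) = ∅ ∈ τ_X ✓.
  U = {p2}: f^{-1}(U) = ∅ ∈ τ_X ✓.
  U = {p1, p2}: f^{-1}(U) = {x85, x86, x87, x88} ∈ τ_X ✓.
Every preimage lies in τ_X, so f IS continuous.


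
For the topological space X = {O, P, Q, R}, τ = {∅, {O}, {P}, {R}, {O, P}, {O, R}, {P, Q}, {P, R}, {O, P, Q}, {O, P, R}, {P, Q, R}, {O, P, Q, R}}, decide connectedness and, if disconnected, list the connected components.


(X, τ) is disconnected; components = [{O}, {R}, {P, Q}].

Find clopen sets (U ∈ τ with X ∖ U ∈ τ):
  U = ∅, X ∖ U = {O, P, Q, R} — both open, so U is clopen.
  U = {O}, X ∖ U = {P, Q, R} — both open, so U is clopen.
  U = {R}, X ∖ U = {O, P, Q} — both open, so U is clopen.
  U = {O, R}, X ∖ U = {P, Q} — both open, so U is clopen.
  U = {P, Q}, X ∖ U = {O, R} — both open, so U is clopen.
  U = {O, P, Q}, X ∖ U = {R} — both open, so U is clopen.
  U = {P, Q, R}, X ∖ U = {O} — both open, so U is clopen.
  U = {O, P, Q, R}, X ∖ U = ∅ — both open, so U is clopen.
Nontrivial clopen(s) exist: e.g. {P, Q, R}. So (X, τ) is disconnected.
Compute connected components by grouping points that agree on all clopens:
  component: {O}
  component: {R}
  component: {P, Q}


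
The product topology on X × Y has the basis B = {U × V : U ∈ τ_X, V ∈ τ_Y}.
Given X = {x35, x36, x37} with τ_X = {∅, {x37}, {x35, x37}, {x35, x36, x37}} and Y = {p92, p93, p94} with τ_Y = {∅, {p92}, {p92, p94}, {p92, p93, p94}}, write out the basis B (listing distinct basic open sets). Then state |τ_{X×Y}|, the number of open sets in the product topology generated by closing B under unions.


Basis B = {∅ × ∅, {x37} × {p92}, {x35, x37} × {p92}, {x37} × {p92, p94}, {x35, x36, x37} × {p92}, {x37} × {p92, p93, p94}, {x35, x37} × {p92, p94}, {x35, x37} × {p92, p93, p94}, {x35, x36, x37} × {p92, p94}, {x35, x36, x37} × {p92, p93, p94}}; |τ_{X×Y}| = 20.

Enumerate products U × V with U ∈ τ_X, V ∈ τ_Y (deduplicated):
  ∅ × ∅ = {} (∅)
  {x37} × {p92} = {(x37,p92)}
  {x35, x37} × {p92} = {(x35,p92), (x37,p92)}
  {x37} × {p92, p94} = {(x37,p92), (x37,p94)}
  {x35, x36, x37} × {p92} = {(x35,p92), (x36,p92), (x37,p92)}
  {x37} × {p92, p93, p94} = {(x37,p92), (x37,p93), (x37,p94)}
  {x35, x37} × {p92, p94} = {(x35,p92), (x35,p94), (x37,p92), (x37,p94)}
  {x35, x37} × {p92, p93, p94} = {(x35,p92), (x35,p93), (x35,p94), (x37,p92), (x37,p93), (x37,p94)}
  {x35, x36, x37} × {p92, p94} = {(x35,p92), (x35,p94), (x36,p92), (x36,p94), (x37,p92), (x37,p94)}
  {x35, x36, x37} × {p92, p93, p94} = {(x35,p92), (x35,p93), (x35,p94), (x36,p92), (x36,p93), (x36,p94), (x37,p92), (x37,p93), (x37,p94)}
These 10 distinct sets form the basis B.
Close under arbitrary unions to get τ_{X×Y}; counting gives |τ_{X×Y}| = 20.


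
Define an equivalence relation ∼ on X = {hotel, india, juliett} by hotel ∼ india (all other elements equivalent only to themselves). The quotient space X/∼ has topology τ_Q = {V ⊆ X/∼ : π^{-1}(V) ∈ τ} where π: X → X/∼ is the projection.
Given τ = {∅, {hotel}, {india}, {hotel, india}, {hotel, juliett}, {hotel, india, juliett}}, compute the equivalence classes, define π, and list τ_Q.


X/∼ = {[hotel=india], [juliett]}; |τ_Q| = 3.

Equivalence classes: [hotel=india], [juliett].
Quotient map π: X → X/∼ sends hotel ↦ [hotel=india], india ↦ [hotel=india], juliett ↦ [juliett].
For each subset V ⊆ X/∼, compute π^{-1}(V) ⊆ X and check whether π^{-1}(V) ∈ τ. V is open in τ_Q iff π^{-1}(V) ∈ τ.
  V = {}: π^{-1}(V) = ∅ ∈ τ ✓.
  V = {[hotel=india]}: π^{-1}(V) = {hotel, india} ∈ τ ✓.
  V = {[juliett]}: π^{-1}(V) = {juliett} ∉ τ ✗.
  V = {[hotel=india], [juliett]}: π^{-1}(V) = {hotel, india, juliett} ∈ τ ✓.
Open sets in the quotient: τ_Q = {{}, {[hotel=india]}, {[hotel=india], [juliett]}} (3 elements).


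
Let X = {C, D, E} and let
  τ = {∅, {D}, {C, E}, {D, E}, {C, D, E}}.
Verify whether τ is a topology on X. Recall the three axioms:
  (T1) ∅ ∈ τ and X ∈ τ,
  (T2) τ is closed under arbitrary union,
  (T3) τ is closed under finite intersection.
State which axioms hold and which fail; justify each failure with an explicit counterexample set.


τ is NOT a topology on X.

Axiom (T1): ∅ ∈ τ? Yes; X ∈ τ? Yes.
Axiom (T2/T3): check pairwise unions and intersections of members of τ.
Counterexample for (T3): {C, E} ∩ {D, E} = {E} ∉ τ. Therefore τ is NOT a topology.


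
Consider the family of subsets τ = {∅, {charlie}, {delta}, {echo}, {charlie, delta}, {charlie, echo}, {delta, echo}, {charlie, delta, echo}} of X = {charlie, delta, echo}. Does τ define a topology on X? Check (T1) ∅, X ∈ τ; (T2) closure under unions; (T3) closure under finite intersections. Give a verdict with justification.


τ IS a topology on X.

Axiom (T1): ∅ ∈ τ? Yes; X ∈ τ? Yes.
Axiom (T2/T3): check pairwise unions and intersections of members of τ.
All pairwise intersections and unions checked — each lies in τ. Therefore τ satisfies (T1), (T2), (T3): it IS a topology on X.


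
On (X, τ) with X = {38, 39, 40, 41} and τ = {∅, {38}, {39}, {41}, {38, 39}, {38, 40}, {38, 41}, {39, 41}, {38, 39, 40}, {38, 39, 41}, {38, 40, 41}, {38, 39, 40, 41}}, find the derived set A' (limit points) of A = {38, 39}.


A' = {40}

For each x ∈ X, list the open sets U ∈ τ with x ∈ U, then check whether U ∩ (A ∖ {x}) ≠ ∅ for every such U.
  x = 38: open {38} ∋ x has {38} ∩ (A ∖ {38}) = ∅, so x is NOT a limit point.
  x = 39: open {39} ∋ x has {39} ∩ (A ∖ {39}) = ∅, so x is NOT a limit point.
  x = 40: opens ∋ x are {38, 40}, {38, 39, 40}, {38, 40, 41}, {38, 39, 40, 41}; each meets A ∖ {40}, so x IS a limit point.
  x = 41: open {41} ∋ x has {41} ∩ (A ∖ {41}) = ∅, so x is NOT a limit point.
Collecting: A' = {40}.


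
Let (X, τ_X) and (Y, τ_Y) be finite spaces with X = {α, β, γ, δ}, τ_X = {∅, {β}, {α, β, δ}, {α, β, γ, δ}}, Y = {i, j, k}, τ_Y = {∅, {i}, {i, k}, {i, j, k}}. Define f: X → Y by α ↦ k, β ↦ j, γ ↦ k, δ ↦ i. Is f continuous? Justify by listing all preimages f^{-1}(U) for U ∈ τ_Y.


f is NOT continuous.

Compute f^{-1}(U) for each U ∈ τ_Y:
  U = ∅: f^{-1}(U) = ∅ ∈ τ_X ✓.
  U = {i}: f^{-1}(U) = {δ} ∉ τ_X ✗.
  U = {i, k}: f^{-1}(U) = {α, γ, δ} ∉ τ_X ✗.
  U = {i, j, k}: f^{-1}(U) = {α, β, γ, δ} ∈ τ_X ✓.
Found U = {i} with f^{-1}(U) = {δ} not in τ_X. Therefore f is NOT continuous.


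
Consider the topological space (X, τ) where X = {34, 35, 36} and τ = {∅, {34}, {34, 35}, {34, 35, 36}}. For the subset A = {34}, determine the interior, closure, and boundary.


int(A) = {34}, cl(A) = {34, 35, 36}, ∂A = {35, 36}.

Closed sets in (X, τ) are complements of opens:
  closed(X, τ) = {∅, {36}, {35, 36}, {34, 35, 36}}.
int(A) = ⋃ {U ∈ τ : U ⊆ A}. Opens contained in A: ∅, {34}.
Taking the union of these: int(A) = {34}.
cl(A) = ⋂ {C closed : A ⊆ C}. Closed sets containing A: {34, 35, 36}.
Intersecting these: cl(A) = {34, 35, 36}.
∂A = cl(A) ∖ int(A) = {34, 35, 36} ∖ {34} = {35, 36}.


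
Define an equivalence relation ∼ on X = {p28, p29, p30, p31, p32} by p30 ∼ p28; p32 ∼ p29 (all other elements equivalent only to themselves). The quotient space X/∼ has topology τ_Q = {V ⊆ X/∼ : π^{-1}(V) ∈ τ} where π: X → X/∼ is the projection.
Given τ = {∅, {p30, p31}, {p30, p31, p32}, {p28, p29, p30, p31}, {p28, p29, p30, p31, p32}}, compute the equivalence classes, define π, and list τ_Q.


X/∼ = {[p28=p30], [p29=p32], [p31]}; |τ_Q| = 2.

Equivalence classes: [p28=p30], [p29=p32], [p31].
Quotient map π: X → X/∼ sends p28 ↦ [p28=p30], p29 ↦ [p29=p32], p30 ↦ [p28=p30], p31 ↦ [p31], p32 ↦ [p29=p32].
For each subset V ⊆ X/∼, compute π^{-1}(V) ⊆ X and check whether π^{-1}(V) ∈ τ. V is open in τ_Q iff π^{-1}(V) ∈ τ.
  V = {}: π^{-1}(V) = ∅ ∈ τ ✓.
  V = {[p28=p30]}: π^{-1}(V) = {p28, p30} ∉ τ ✗.
  V = {[p29=p32]}: π^{-1}(V) = {p29, p32} ∉ τ ✗.
  V = {[p28=p30], [p29=p32]}: π^{-1}(V) = {p28, p29, p30, p32} ∉ τ ✗.
  V = {[p31]}: π^{-1}(V) = {p31} ∉ τ ✗.
  V = {[p28=p30], [p31]}: π^{-1}(V) = {p28, p30, p31} ∉ τ ✗.
  V = {[p29=p32], [p31]}: π^{-1}(V) = {p29, p31, p32} ∉ τ ✗.
  V = {[p28=p30], [p29=p32], [p31]}: π^{-1}(V) = {p28, p29, p30, p31, p32} ∈ τ ✓.
Open sets in the quotient: τ_Q = {{}, {[p28=p30], [p29=p32], [p31]}} (2 elements).


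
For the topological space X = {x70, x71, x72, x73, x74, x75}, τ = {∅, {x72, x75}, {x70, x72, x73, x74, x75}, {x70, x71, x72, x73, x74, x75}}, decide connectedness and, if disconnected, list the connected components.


(X, τ) is connected.

Find clopen sets (U ∈ τ with X ∖ U ∈ τ):
  U = ∅, X ∖ U = {x70, x71, x72, x73, x74, x75} — both open, so U is clopen.
  U = {x70, x71, x72, x73, x74, x75}, X ∖ U = ∅ — both open, so U is clopen.
Only trivial clopens (∅ and X) exist, so (X, τ) is connected.
Compute connected components by grouping points that agree on all clopens:
  component: {x70, x71, x72, x73, x74, x75}


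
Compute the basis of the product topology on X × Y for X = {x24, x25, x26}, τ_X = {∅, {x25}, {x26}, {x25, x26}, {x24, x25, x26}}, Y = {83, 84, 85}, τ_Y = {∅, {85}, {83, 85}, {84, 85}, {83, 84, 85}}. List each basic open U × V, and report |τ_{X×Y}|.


Basis B = {∅ × ∅, {x25} × {85}, {x26} × {85}, {x25} × {83, 85}, {x25} × {84, 85}, {x25, x26} × {85}, {x26} × {83, 85}, {x26} × {84, 85}, {x24, x25, x26} × {85}, {x25} × {83, 84, 85}, {x26} × {83, 84, 85}, {x25, x26} × {83, 85}, {x25, x26} × {84, 85}, {x24, x25, x26} × {83, 85}, {x24, x25, x26} × {84, 85}, {x25, x26} × {83, 84, 85}, {x24, x25, x26} × {83, 84, 85}}; |τ_{X×Y}| = 50.

Enumerate products U × V with U ∈ τ_X, V ∈ τ_Y (deduplicated):
  ∅ × ∅ = {} (∅)
  {x25} × {85} = {(x25,85)}
  {x26} × {85} = {(x26,85)}
  {x25} × {83, 85} = {(x25,83), (x25,85)}
  {x25} × {84, 85} = {(x25,84), (x25,85)}
  {x25, x26} × {85} = {(x25,85), (x26,85)}
  {x26} × {83, 85} = {(x26,83), (x26,85)}
  {x26} × {84, 85} = {(x26,84), (x26,85)}
  {x24, x25, x26} × {85} = {(x24,85), (x25,85), (x26,85)}
  {x25} × {83, 84, 85} = {(x25,83), (x25,84), (x25,85)}
  {x26} × {83, 84, 85} = {(x26,83), (x26,84), (x26,85)}
  {x25, x26} × {83, 85} = {(x25,83), (x25,85), (x26,83), (x26,85)}
  {x25, x26} × {84, 85} = {(x25,84), (x25,85), (x26,84), (x26,85)}
  {x24, x25, x26} × {83, 85} = {(x24,83), (x24,85), (x25,83), (x25,85), (x26,83), (x26,85)}
  {x24, x25, x26} × {84, 85} = {(x24,84), (x24,85), (x25,84), (x25,85), (x26,84), (x26,85)}
  {x25, x26} × {83, 84, 85} = {(x25,83), (x25,84), (x25,85), (x26,83), (x26,84), (x26,85)}
  {x24, x25, x26} × {83, 84, 85} = {(x24,83), (x24,84), (x24,85), (x25,83), (x25,84), (x25,85), (x26,83), (x26,84), (x26,85)}
These 17 distinct sets form the basis B.
Close under arbitrary unions to get τ_{X×Y}; counting gives |τ_{X×Y}| = 50.


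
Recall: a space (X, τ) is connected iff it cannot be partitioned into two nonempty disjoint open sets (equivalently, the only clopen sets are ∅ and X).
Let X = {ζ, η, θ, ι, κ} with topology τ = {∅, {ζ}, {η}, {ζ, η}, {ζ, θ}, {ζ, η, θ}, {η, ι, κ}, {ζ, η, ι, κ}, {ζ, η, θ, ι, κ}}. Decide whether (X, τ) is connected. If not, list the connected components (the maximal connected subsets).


(X, τ) is disconnected; components = [{ζ, θ}, {η, ι, κ}].

Find clopen sets (U ∈ τ with X ∖ U ∈ τ):
  U = ∅, X ∖ U = {ζ, η, θ, ι, κ} — both open, so U is clopen.
  U = {ζ, θ}, X ∖ U = {η, ι, κ} — both open, so U is clopen.
  U = {η, ι, κ}, X ∖ U = {ζ, θ} — both open, so U is clopen.
  U = {ζ, η, θ, ι, κ}, X ∖ U = ∅ — both open, so U is clopen.
Nontrivial clopen(s) exist: e.g. {η, ι, κ}. So (X, τ) is disconnected.
Compute connected components by grouping points that agree on all clopens:
  component: {ζ, θ}
  component: {η, ι, κ}


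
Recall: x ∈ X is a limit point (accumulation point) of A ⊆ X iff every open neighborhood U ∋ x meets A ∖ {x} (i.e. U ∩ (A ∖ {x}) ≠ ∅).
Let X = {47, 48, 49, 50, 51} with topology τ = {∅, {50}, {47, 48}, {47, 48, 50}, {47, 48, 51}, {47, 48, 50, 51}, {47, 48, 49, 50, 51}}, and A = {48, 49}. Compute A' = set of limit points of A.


A' = {47, 49, 51}

For each x ∈ X, list the open sets U ∈ τ with x ∈ U, then check whether U ∩ (A ∖ {x}) ≠ ∅ for every such U.
  x = 47: opens ∋ x are {47, 48}, {47, 48, 50}, {47, 48, 51}, {47, 48, 50, 51}, {47, 48, 49, 50, 51}; each meets A ∖ {47}, so x IS a limit point.
  x = 48: open {47, 48} ∋ x has {47, 48} ∩ (A ∖ {48}) = ∅, so x is NOT a limit point.
  x = 49: opens ∋ x are {47, 48, 49, 50, 51}; each meets A ∖ {49}, so x IS a limit point.
  x = 50: open {50} ∋ x has {50} ∩ (A ∖ {50}) = ∅, so x is NOT a limit point.
  x = 51: opens ∋ x are {47, 48, 51}, {47, 48, 50, 51}, {47, 48, 49, 50, 51}; each meets A ∖ {51}, so x IS a limit point.
Collecting: A' = {47, 49, 51}.


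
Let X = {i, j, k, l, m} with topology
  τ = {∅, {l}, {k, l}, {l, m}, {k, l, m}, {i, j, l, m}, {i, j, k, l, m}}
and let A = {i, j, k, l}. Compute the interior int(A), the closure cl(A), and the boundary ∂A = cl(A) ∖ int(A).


int(A) = {k, l}, cl(A) = {i, j, k, l, m}, ∂A = {i, j, m}.

Closed sets in (X, τ) are complements of opens:
  closed(X, τ) = {∅, {k}, {i, j}, {i, j, k}, {i, j, m}, {i, j, k, m}, {i, j, k, l, m}}.
int(A) = ⋃ {U ∈ τ : U ⊆ A}. Opens contained in A: ∅, {l}, {k, l}.
Taking the union of these: int(A) = {k, l}.
cl(A) = ⋂ {C closed : A ⊆ C}. Closed sets containing A: {i, j, k, l, m}.
Intersecting these: cl(A) = {i, j, k, l, m}.
∂A = cl(A) ∖ int(A) = {i, j, k, l, m} ∖ {k, l} = {i, j, m}.


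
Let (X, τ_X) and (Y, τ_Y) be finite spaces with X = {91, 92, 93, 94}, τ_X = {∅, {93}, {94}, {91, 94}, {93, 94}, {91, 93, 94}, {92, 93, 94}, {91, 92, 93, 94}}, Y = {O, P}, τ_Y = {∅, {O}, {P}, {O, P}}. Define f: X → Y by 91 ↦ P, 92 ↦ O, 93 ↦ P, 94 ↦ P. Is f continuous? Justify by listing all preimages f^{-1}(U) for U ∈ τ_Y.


f is NOT continuous.

Compute f^{-1}(U) for each U ∈ τ_Y:
  U = ∅: f^{-1}(U) = ∅ ∈ τ_X ✓.
  U = {O}: f^{-1}(U) = {92} ∉ τ_X ✗.
  U = {P}: f^{-1}(U) = {91, 93, 94} ∈ τ_X ✓.
  U = {O, P}: f^{-1}(U) = {91, 92, 93, 94} ∈ τ_X ✓.
Found U = {O} with f^{-1}(U) = {92} not in τ_X. Therefore f is NOT continuous.


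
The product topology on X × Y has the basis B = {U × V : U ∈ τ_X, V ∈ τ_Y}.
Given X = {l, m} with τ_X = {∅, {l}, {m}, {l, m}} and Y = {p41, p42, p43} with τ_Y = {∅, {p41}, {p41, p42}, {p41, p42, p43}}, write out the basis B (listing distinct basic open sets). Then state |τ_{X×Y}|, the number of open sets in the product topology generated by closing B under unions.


Basis B = {∅ × ∅, {l} × {p41}, {m} × {p41}, {l} × {p41, p42}, {l, m} × {p41}, {m} × {p41, p42}, {l} × {p41, p42, p43}, {m} × {p41, p42, p43}, {l, m} × {p41, p42}, {l, m} × {p41, p42, p43}}; |τ_{X×Y}| = 16.

Enumerate products U × V with U ∈ τ_X, V ∈ τ_Y (deduplicated):
  ∅ × ∅ = {} (∅)
  {l} × {p41} = {(l,p41)}
  {m} × {p41} = {(m,p41)}
  {l} × {p41, p42} = {(l,p41), (l,p42)}
  {l, m} × {p41} = {(l,p41), (m,p41)}
  {m} × {p41, p42} = {(m,p41), (m,p42)}
  {l} × {p41, p42, p43} = {(l,p41), (l,p42), (l,p43)}
  {m} × {p41, p42, p43} = {(m,p41), (m,p42), (m,p43)}
  {l, m} × {p41, p42} = {(l,p41), (l,p42), (m,p41), (m,p42)}
  {l, m} × {p41, p42, p43} = {(l,p41), (l,p42), (l,p43), (m,p41), (m,p42), (m,p43)}
These 10 distinct sets form the basis B.
Close under arbitrary unions to get τ_{X×Y}; counting gives |τ_{X×Y}| = 16.


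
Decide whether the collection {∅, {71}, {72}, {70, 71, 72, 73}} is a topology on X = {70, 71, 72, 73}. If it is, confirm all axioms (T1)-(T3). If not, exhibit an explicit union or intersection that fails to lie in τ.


τ is NOT a topology on X.

Axiom (T1): ∅ ∈ τ? Yes; X ∈ τ? Yes.
Axiom (T2/T3): check pairwise unions and intersections of members of τ.
Counterexample for (T2): {71} ∪ {72} = {71, 72} ∉ τ. Therefore τ is NOT a topology.


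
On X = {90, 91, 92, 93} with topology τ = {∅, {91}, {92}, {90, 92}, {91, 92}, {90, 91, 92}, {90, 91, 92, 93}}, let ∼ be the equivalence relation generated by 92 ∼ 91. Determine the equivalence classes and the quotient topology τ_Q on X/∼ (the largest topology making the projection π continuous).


X/∼ = {[90], [91=92], [93]}; |τ_Q| = 4.

Equivalence classes: [90], [91=92], [93].
Quotient map π: X → X/∼ sends 90 ↦ [90], 91 ↦ [91=92], 92 ↦ [91=92], 93 ↦ [93].
For each subset V ⊆ X/∼, compute π^{-1}(V) ⊆ X and check whether π^{-1}(V) ∈ τ. V is open in τ_Q iff π^{-1}(V) ∈ τ.
  V = {}: π^{-1}(V) = ∅ ∈ τ ✓.
  V = {[90]}: π^{-1}(V) = {90} ∉ τ ✗.
  V = {[91=92]}: π^{-1}(V) = {91, 92} ∈ τ ✓.
  V = {[90], [91=92]}: π^{-1}(V) = {90, 91, 92} ∈ τ ✓.
  V = {[93]}: π^{-1}(V) = {93} ∉ τ ✗.
  V = {[90], [93]}: π^{-1}(V) = {90, 93} ∉ τ ✗.
  V = {[91=92], [93]}: π^{-1}(V) = {91, 92, 93} ∉ τ ✗.
  V = {[90], [91=92], [93]}: π^{-1}(V) = {90, 91, 92, 93} ∈ τ ✓.
Open sets in the quotient: τ_Q = {{}, {[91=92]}, {[90], [91=92]}, {[90], [91=92], [93]}} (4 elements).


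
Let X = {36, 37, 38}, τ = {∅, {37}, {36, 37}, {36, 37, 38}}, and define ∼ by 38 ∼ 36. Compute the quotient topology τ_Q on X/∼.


X/∼ = {[36=38], [37]}; |τ_Q| = 3.

Equivalence classes: [36=38], [37].
Quotient map π: X → X/∼ sends 36 ↦ [36=38], 37 ↦ [37], 38 ↦ [36=38].
For each subset V ⊆ X/∼, compute π^{-1}(V) ⊆ X and check whether π^{-1}(V) ∈ τ. V is open in τ_Q iff π^{-1}(V) ∈ τ.
  V = {}: π^{-1}(V) = ∅ ∈ τ ✓.
  V = {[36=38]}: π^{-1}(V) = {36, 38} ∉ τ ✗.
  V = {[37]}: π^{-1}(V) = {37} ∈ τ ✓.
  V = {[36=38], [37]}: π^{-1}(V) = {36, 37, 38} ∈ τ ✓.
Open sets in the quotient: τ_Q = {{}, {[37]}, {[36=38], [37]}} (3 elements).


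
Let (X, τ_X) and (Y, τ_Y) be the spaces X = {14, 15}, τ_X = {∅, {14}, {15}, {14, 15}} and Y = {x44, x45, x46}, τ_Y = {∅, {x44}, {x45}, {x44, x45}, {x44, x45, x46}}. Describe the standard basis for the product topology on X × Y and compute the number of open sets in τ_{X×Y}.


Basis B = {∅ × ∅, {14} × {x44}, {14} × {x45}, {15} × {x44}, {15} × {x45}, {14} × {x44, x45}, {14, 15} × {x44}, {14, 15} × {x45}, {15} × {x44, x45}, {14} × {x44, x45, x46}, {15} × {x44, x45, x46}, {14, 15} × {x44, x45}, {14, 15} × {x44, x45, x46}}; |τ_{X×Y}| = 25.

Enumerate products U × V with U ∈ τ_X, V ∈ τ_Y (deduplicated):
  ∅ × ∅ = {} (∅)
  {14} × {x44} = {(14,x44)}
  {14} × {x45} = {(14,x45)}
  {15} × {x44} = {(15,x44)}
  {15} × {x45} = {(15,x45)}
  {14} × {x44, x45} = {(14,x44), (14,x45)}
  {14, 15} × {x44} = {(14,x44), (15,x44)}
  {14, 15} × {x45} = {(14,x45), (15,x45)}
  {15} × {x44, x45} = {(15,x44), (15,x45)}
  {14} × {x44, x45, x46} = {(14,x44), (14,x45), (14,x46)}
  {15} × {x44, x45, x46} = {(15,x44), (15,x45), (15,x46)}
  {14, 15} × {x44, x45} = {(14,x44), (14,x45), (15,x44), (15,x45)}
  {14, 15} × {x44, x45, x46} = {(14,x44), (14,x45), (14,x46), (15,x44), (15,x45), (15,x46)}
These 13 distinct sets form the basis B.
Close under arbitrary unions to get τ_{X×Y}; counting gives |τ_{X×Y}| = 25.


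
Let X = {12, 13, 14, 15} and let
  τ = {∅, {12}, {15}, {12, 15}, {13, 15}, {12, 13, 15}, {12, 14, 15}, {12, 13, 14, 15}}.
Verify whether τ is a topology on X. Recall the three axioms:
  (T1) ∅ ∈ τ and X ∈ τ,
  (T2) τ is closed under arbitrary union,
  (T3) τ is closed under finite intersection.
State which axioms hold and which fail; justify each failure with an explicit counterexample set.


τ IS a topology on X.

Axiom (T1): ∅ ∈ τ? Yes; X ∈ τ? Yes.
Axiom (T2/T3): check pairwise unions and intersections of members of τ.
All pairwise intersections and unions checked — each lies in τ. Therefore τ satisfies (T1), (T2), (T3): it IS a topology on X.


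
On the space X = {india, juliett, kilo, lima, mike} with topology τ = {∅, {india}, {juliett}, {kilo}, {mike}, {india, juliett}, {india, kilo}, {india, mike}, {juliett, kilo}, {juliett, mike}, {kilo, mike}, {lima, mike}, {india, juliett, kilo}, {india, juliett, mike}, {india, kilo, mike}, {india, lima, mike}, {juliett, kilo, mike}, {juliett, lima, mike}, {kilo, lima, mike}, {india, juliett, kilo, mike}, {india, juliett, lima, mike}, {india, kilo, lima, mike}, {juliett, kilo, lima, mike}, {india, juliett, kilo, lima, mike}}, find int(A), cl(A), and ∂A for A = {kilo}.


int(A) = {kilo}, cl(A) = {kilo}, ∂A = ∅.

Closed sets in (X, τ) are complements of opens:
  closed(X, τ) = {∅, {india}, {juliett}, {kilo}, {lima}, {india, juliett}, {india, kilo}, {india, lima}, {juliett, kilo}, {juliett, lima}, {kilo, lima}, {lima, mike}, {india, juliett, kilo}, {india, juliett, lima}, {india, kilo, lima}, {india, lima, mike}, {juliett, kilo, lima}, {juliett, lima, mike}, {kilo, lima, mike}, {india, juliett, kilo, lima}, {india, juliett, lima, mike}, {india, kilo, lima, mike}, {juliett, kilo, lima, mike}, {india, juliett, kilo, lima, mike}}.
int(A) = ⋃ {U ∈ τ : U ⊆ A}. Opens contained in A: ∅, {kilo}.
Taking the union of these: int(A) = {kilo}.
cl(A) = ⋂ {C closed : A ⊆ C}. Closed sets containing A: {kilo}, {india, kilo}, {juliett, kilo}, {kilo, lima}, {india, juliett, kilo}, {india, kilo, lima}, {juliett, kilo, lima}, {kilo, lima, mike}, {india, juliett, kilo, lima}, {india, kilo, lima, mike}, {juliett, kilo, lima, mike}, {india, juliett, kilo, lima, mike}.
Intersecting these: cl(A) = {kilo}.
∂A = cl(A) ∖ int(A) = {kilo} ∖ {kilo} = ∅.


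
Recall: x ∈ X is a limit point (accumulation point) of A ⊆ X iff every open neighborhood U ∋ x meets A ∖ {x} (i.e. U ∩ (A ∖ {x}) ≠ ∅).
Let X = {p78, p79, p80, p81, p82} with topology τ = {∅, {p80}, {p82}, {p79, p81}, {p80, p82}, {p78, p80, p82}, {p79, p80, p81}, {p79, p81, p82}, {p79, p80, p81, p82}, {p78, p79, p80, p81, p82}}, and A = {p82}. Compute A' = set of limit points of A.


A' = {p78}

For each x ∈ X, list the open sets U ∈ τ with x ∈ U, then check whether U ∩ (A ∖ {x}) ≠ ∅ for every such U.
  x = p78: opens ∋ x are {p78, p80, p82}, {p78, p79, p80, p81, p82}; each meets A ∖ {p78}, so x IS a limit point.
  x = p79: open {p79, p81} ∋ x has {p79, p81} ∩ (A ∖ {p79}) = ∅, so x is NOT a limit point.
  x = p80: open {p80} ∋ x has {p80} ∩ (A ∖ {p80}) = ∅, so x is NOT a limit point.
  x = p81: open {p79, p81} ∋ x has {p79, p81} ∩ (A ∖ {p81}) = ∅, so x is NOT a limit point.
  x = p82: open {p82} ∋ x has {p82} ∩ (A ∖ {p82}) = ∅, so x is NOT a limit point.
Collecting: A' = {p78}.


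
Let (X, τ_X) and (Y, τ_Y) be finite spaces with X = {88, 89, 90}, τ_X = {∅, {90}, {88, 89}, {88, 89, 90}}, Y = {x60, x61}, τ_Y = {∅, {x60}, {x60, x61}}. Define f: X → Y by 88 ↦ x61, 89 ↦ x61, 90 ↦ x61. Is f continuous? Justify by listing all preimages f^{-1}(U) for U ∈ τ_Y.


f IS continuous.

Compute f^{-1}(U) for each U ∈ τ_Y:
  U = ∅: f^{-1}(U) = ∅ ∈ τ_X ✓.
  U = {x60}: f^{-1}(U) = ∅ ∈ τ_X ✓.
  U = {x60, x61}: f^{-1}(U) = {88, 89, 90} ∈ τ_X ✓.
Every preimage lies in τ_X, so f IS continuous.


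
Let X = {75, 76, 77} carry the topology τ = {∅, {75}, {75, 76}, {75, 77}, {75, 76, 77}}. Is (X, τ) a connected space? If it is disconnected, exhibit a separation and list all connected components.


(X, τ) is connected.

Find clopen sets (U ∈ τ with X ∖ U ∈ τ):
  U = ∅, X ∖ U = {75, 76, 77} — both open, so U is clopen.
  U = {75, 76, 77}, X ∖ U = ∅ — both open, so U is clopen.
Only trivial clopens (∅ and X) exist, so (X, τ) is connected.
Compute connected components by grouping points that agree on all clopens:
  component: {75, 76, 77}


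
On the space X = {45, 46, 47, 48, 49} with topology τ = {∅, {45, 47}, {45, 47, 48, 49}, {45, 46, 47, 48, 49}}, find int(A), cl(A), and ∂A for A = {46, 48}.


int(A) = ∅, cl(A) = {46, 48, 49}, ∂A = {46, 48, 49}.

Closed sets in (X, τ) are complements of opens:
  closed(X, τ) = {∅, {46}, {46, 48, 49}, {45, 46, 47, 48, 49}}.
int(A) = ⋃ {U ∈ τ : U ⊆ A}. Opens contained in A: ∅.
Taking the union of these: int(A) = ∅.
cl(A) = ⋂ {C closed : A ⊆ C}. Closed sets containing A: {46, 48, 49}, {45, 46, 47, 48, 49}.
Intersecting these: cl(A) = {46, 48, 49}.
∂A = cl(A) ∖ int(A) = {46, 48, 49} ∖ ∅ = {46, 48, 49}.


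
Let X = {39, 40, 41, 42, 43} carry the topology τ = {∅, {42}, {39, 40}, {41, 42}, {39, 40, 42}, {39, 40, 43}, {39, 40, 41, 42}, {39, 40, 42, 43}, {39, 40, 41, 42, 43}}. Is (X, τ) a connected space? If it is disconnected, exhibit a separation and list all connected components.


(X, τ) is disconnected; components = [{41, 42}, {39, 40, 43}].

Find clopen sets (U ∈ τ with X ∖ U ∈ τ):
  U = ∅, X ∖ U = {39, 40, 41, 42, 43} — both open, so U is clopen.
  U = {41, 42}, X ∖ U = {39, 40, 43} — both open, so U is clopen.
  U = {39, 40, 43}, X ∖ U = {41, 42} — both open, so U is clopen.
  U = {39, 40, 41, 42, 43}, X ∖ U = ∅ — both open, so U is clopen.
Nontrivial clopen(s) exist: e.g. {39, 40, 43}. So (X, τ) is disconnected.
Compute connected components by grouping points that agree on all clopens:
  component: {41, 42}
  component: {39, 40, 43}


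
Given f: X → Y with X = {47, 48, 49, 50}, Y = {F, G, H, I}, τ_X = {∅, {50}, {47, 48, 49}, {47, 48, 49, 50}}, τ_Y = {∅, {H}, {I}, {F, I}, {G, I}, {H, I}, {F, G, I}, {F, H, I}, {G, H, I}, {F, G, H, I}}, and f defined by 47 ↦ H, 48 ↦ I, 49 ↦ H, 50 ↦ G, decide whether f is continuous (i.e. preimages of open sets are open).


f is NOT continuous.

Compute f^{-1}(U) for each U ∈ τ_Y:
  U = ∅: f^{-1}(U) = ∅ ∈ τ_X ✓.
  U = {H}: f^{-1}(U) = {47, 49} ∉ τ_X ✗.
  U = {I}: f^{-1}(U) = {48} ∉ τ_X ✗.
  U = {F, I}: f^{-1}(U) = {48} ∉ τ_X ✗.
  U = {G, I}: f^{-1}(U) = {48, 50} ∉ τ_X ✗.
  U = {H, I}: f^{-1}(U) = {47, 48, 49} ∈ τ_X ✓.
  U = {F, G, I}: f^{-1}(U) = {48, 50} ∉ τ_X ✗.
  U = {F, H, I}: f^{-1}(U) = {47, 48, 49} ∈ τ_X ✓.
  U = {G, H, I}: f^{-1}(U) = {47, 48, 49, 50} ∈ τ_X ✓.
  U = {F, G, H, I}: f^{-1}(U) = {47, 48, 49, 50} ∈ τ_X ✓.
Found U = {H} with f^{-1}(U) = {47, 49} not in τ_X. Therefore f is NOT continuous.


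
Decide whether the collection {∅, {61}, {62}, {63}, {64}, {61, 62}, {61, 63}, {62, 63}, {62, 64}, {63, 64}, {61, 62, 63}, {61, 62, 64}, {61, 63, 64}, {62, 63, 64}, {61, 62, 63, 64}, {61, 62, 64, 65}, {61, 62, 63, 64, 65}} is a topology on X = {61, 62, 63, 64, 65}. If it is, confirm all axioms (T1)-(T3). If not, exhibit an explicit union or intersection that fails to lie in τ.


τ is NOT a topology on X.

Axiom (T1): ∅ ∈ τ? Yes; X ∈ τ? Yes.
Axiom (T2/T3): check pairwise unions and intersections of members of τ.
Counterexample for (T2): {61} ∪ {64} = {61, 64} ∉ τ. Therefore τ is NOT a topology.


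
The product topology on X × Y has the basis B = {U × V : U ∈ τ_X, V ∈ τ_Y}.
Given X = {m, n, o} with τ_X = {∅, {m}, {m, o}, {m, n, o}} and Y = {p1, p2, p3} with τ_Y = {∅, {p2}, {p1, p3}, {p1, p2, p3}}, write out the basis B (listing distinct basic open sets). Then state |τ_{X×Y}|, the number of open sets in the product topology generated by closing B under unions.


Basis B = {∅ × ∅, {m} × {p2}, {m} × {p1, p3}, {m, o} × {p2}, {m} × {p1, p2, p3}, {m, n, o} × {p2}, {m, o} × {p1, p3}, {m, o} × {p1, p2, p3}, {m, n, o} × {p1, p3}, {m, n, o} × {p1, p2, p3}}; |τ_{X×Y}| = 16.

Enumerate products U × V with U ∈ τ_X, V ∈ τ_Y (deduplicated):
  ∅ × ∅ = {} (∅)
  {m} × {p2} = {(m,p2)}
  {m} × {p1, p3} = {(m,p1), (m,p3)}
  {m, o} × {p2} = {(m,p2), (o,p2)}
  {m} × {p1, p2, p3} = {(m,p1), (m,p2), (m,p3)}
  {m, n, o} × {p2} = {(m,p2), (n,p2), (o,p2)}
  {m, o} × {p1, p3} = {(m,p1), (m,p3), (o,p1), (o,p3)}
  {m, o} × {p1, p2, p3} = {(m,p1), (m,p2), (m,p3), (o,p1), (o,p2), (o,p3)}
  {m, n, o} × {p1, p3} = {(m,p1), (m,p3), (n,p1), (n,p3), (o,p1), (o,p3)}
  {m, n, o} × {p1, p2, p3} = {(m,p1), (m,p2), (m,p3), (n,p1), (n,p2), (n,p3), (o,p1), (o,p2), (o,p3)}
These 10 distinct sets form the basis B.
Close under arbitrary unions to get τ_{X×Y}; counting gives |τ_{X×Y}| = 16.


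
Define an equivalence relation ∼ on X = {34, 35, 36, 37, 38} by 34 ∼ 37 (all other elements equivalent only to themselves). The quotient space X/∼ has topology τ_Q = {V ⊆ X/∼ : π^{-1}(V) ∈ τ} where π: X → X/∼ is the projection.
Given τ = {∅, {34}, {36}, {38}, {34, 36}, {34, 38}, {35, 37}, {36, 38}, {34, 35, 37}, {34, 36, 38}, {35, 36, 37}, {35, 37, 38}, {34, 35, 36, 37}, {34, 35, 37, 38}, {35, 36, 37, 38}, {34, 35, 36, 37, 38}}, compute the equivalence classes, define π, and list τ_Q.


X/∼ = {[34=37], [35], [36], [38]}; |τ_Q| = 8.

Equivalence classes: [34=37], [35], [36], [38].
Quotient map π: X → X/∼ sends 34 ↦ [34=37], 35 ↦ [35], 36 ↦ [36], 37 ↦ [34=37], 38 ↦ [38].
For each subset V ⊆ X/∼, compute π^{-1}(V) ⊆ X and check whether π^{-1}(V) ∈ τ. V is open in τ_Q iff π^{-1}(V) ∈ τ.
  V = {}: π^{-1}(V) = ∅ ∈ τ ✓.
  V = {[34=37]}: π^{-1}(V) = {34, 37} ∉ τ ✗.
  V = {[35]}: π^{-1}(V) = {35} ∉ τ ✗.
  V = {[34=37], [35]}: π^{-1}(V) = {34, 35, 37} ∈ τ ✓.
  V = {[36]}: π^{-1}(V) = {36} ∈ τ ✓.
  V = {[34=37], [36]}: π^{-1}(V) = {34, 36, 37} ∉ τ ✗.
  V = {[35], [36]}: π^{-1}(V) = {35, 36} ∉ τ ✗.
  V = {[34=37], [35], [36]}: π^{-1}(V) = {34, 35, 36, 37} ∈ τ ✓.
  V = {[38]}: π^{-1}(V) = {38} ∈ τ ✓.
  V = {[34=37], [38]}: π^{-1}(V) = {34, 37, 38} ∉ τ ✗.
  V = {[35], [38]}: π^{-1}(V) = {35, 38} ∉ τ ✗.
  V = {[34=37], [35], [38]}: π^{-1}(V) = {34, 35, 37, 38} ∈ τ ✓.
  V = {[36], [38]}: π^{-1}(V) = {36, 38} ∈ τ ✓.
  V = {[34=37], [36], [38]}: π^{-1}(V) = {34, 36, 37, 38} ∉ τ ✗.
  V = {[35], [36], [38]}: π^{-1}(V) = {35, 36, 38} ∉ τ ✗.
  V = {[34=37], [35], [36], [38]}: π^{-1}(V) = {34, 35, 36, 37, 38} ∈ τ ✓.
Open sets in the quotient: τ_Q = {{}, {[34=37], [35]}, {[36]}, {[34=37], [35], [36]}, {[38]}, {[34=37], [35], [38]}, {[36], [38]}, {[34=37], [35], [36], [38]}} (8 elements).
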